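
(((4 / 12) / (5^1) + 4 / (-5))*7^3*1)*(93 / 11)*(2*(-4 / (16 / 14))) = 74431 / 5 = 14886.20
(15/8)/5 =3/8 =0.38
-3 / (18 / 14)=-7 / 3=-2.33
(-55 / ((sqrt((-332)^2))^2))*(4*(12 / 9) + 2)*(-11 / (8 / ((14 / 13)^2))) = 326095 / 55883568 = 0.01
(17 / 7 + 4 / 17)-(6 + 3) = -754 / 119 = -6.34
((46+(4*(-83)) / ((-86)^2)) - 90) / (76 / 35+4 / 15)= -8551095 / 473344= -18.07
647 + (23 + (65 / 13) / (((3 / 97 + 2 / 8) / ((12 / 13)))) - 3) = 968419 / 1417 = 683.43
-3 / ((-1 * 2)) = 3 / 2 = 1.50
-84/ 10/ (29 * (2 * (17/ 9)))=-0.08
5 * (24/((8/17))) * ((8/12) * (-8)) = -1360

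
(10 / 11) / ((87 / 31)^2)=9610 / 83259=0.12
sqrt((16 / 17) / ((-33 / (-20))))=8 * sqrt(2805) / 561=0.76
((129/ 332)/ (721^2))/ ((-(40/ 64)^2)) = -2064/ 1078670075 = -0.00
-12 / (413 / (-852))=10224 / 413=24.76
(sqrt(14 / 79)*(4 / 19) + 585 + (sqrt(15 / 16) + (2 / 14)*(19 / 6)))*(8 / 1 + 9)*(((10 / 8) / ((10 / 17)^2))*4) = 4913*sqrt(1106) / 7505 + 4913*sqrt(15) / 80 + 120805757 / 840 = 144076.00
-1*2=-2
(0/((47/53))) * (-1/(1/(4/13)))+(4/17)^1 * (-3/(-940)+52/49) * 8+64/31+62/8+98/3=3239420617/72820860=44.48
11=11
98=98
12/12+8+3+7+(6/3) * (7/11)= 223/11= 20.27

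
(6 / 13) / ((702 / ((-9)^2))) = 9 / 169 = 0.05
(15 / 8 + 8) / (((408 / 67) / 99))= 174669 / 1088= 160.54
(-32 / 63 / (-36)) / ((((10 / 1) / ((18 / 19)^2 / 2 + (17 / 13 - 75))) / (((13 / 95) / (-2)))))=687464 / 97226325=0.01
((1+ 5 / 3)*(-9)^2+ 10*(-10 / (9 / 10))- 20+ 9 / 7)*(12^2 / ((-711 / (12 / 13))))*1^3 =-347456 / 21567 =-16.11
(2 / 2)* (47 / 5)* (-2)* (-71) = 6674 / 5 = 1334.80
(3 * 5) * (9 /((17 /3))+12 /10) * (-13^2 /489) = -40053 /2771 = -14.45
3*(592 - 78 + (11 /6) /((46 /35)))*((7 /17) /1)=995743 /1564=636.66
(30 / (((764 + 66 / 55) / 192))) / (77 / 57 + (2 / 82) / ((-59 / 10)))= 1985515200 / 355230709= 5.59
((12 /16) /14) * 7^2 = 2.62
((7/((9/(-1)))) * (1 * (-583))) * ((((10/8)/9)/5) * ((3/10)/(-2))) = -4081/2160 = -1.89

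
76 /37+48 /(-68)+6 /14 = 7823 /4403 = 1.78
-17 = -17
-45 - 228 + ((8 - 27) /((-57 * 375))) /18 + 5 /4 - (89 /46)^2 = -2951153471 /10712250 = -275.49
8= 8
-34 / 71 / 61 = -34 / 4331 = -0.01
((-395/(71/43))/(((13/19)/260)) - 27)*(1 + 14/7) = -19368651/71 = -272797.90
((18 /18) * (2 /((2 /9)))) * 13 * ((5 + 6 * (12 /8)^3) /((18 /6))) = 3939 /4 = 984.75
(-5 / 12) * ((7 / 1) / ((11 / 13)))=-455 / 132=-3.45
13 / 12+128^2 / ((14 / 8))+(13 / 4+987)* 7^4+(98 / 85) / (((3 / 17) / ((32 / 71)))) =17794761182 / 7455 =2386956.56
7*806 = 5642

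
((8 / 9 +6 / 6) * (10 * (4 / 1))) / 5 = 136 / 9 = 15.11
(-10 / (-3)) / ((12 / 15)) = 25 / 6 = 4.17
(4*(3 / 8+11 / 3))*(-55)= -5335 / 6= -889.17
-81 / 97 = -0.84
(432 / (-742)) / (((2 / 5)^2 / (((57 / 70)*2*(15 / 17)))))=-230850 / 44149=-5.23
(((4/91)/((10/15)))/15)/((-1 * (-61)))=2/27755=0.00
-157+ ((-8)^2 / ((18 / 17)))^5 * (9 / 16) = 2977654917187 / 6561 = 453841627.37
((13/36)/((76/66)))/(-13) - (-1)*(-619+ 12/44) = -618.75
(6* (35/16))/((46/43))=4515/368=12.27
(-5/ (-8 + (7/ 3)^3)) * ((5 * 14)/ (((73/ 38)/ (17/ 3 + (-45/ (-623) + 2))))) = -247334400/ 825119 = -299.76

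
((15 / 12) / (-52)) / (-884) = 0.00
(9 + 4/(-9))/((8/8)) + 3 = 104/9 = 11.56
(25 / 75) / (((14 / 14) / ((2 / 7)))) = 2 / 21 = 0.10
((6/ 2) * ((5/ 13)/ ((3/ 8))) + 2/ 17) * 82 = 261.95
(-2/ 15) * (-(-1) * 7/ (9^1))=-14/ 135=-0.10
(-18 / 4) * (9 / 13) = -81 / 26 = -3.12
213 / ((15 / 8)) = 568 / 5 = 113.60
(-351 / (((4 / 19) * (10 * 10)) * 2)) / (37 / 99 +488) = -660231 / 38679200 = -0.02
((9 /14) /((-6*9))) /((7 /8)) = -2 /147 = -0.01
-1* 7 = -7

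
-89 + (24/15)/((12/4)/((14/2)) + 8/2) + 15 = -11414/155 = -73.64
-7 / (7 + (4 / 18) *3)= -21 / 23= -0.91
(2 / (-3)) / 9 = -0.07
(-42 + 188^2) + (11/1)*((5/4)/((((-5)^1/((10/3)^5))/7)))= 6653386/243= 27380.19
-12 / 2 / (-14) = 3 / 7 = 0.43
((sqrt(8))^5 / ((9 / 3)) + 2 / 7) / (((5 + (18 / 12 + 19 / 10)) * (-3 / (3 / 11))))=-320 * sqrt(2) / 693-5 / 1617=-0.66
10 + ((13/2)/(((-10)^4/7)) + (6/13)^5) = 74447907663/7425860000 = 10.03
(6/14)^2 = 9/49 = 0.18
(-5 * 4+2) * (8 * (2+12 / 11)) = -4896 / 11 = -445.09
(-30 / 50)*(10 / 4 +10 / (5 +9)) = -27 / 14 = -1.93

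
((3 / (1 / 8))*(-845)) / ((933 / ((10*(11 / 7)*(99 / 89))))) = -73616400 / 193753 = -379.95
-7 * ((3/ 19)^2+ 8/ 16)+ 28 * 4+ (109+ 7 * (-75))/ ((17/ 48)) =-13087309/ 12274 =-1066.26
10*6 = 60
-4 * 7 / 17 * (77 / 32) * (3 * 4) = -1617 / 34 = -47.56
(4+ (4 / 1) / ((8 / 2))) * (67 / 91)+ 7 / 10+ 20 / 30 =13781 / 2730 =5.05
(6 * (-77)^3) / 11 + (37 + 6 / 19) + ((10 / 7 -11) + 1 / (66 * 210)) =-65569093901 / 263340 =-248990.26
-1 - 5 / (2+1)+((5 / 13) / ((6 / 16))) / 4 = -94 / 39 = -2.41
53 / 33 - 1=20 / 33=0.61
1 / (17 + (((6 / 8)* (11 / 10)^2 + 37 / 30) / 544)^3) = 278189309952000000 / 4729218286138786009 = 0.06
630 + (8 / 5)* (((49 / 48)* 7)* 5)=4123 / 6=687.17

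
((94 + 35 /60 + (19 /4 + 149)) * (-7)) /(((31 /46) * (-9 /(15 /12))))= 599725 /1674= 358.26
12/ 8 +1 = 5/ 2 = 2.50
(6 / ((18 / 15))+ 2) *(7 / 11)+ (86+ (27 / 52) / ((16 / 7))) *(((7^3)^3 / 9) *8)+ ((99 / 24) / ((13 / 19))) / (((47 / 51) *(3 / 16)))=1496719216969343 / 483912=3092957432.28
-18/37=-0.49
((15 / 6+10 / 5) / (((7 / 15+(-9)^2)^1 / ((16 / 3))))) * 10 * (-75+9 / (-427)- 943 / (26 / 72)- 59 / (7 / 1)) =-26926245000 / 3391661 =-7938.96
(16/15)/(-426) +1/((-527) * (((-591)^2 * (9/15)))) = -490858007/196035707655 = -0.00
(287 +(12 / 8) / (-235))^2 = 18194502769 / 220900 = 82365.34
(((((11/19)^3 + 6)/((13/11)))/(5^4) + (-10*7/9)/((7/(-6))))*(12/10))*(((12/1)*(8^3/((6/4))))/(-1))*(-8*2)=524947.49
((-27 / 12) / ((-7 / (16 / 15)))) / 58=6 / 1015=0.01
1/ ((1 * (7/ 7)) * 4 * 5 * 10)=1/ 200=0.00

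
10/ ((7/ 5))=50/ 7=7.14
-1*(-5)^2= -25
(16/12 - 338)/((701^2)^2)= -1010/724424828403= -0.00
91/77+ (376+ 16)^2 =153665.18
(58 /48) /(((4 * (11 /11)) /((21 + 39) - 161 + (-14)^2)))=2755 /96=28.70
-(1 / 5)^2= -1 / 25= -0.04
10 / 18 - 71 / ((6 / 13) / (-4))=5543 / 9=615.89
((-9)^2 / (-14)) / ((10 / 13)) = -1053 / 140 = -7.52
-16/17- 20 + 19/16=-5373/272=-19.75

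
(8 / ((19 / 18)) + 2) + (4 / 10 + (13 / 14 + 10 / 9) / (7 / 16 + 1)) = 1568972 / 137655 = 11.40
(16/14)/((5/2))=0.46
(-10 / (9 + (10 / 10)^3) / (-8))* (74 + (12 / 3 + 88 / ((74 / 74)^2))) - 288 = -1069 / 4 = -267.25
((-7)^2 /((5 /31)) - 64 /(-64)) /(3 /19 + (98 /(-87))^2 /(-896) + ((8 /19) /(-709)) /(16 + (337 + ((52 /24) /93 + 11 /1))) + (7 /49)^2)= 9898348508521200000 /5744326337812787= 1723.15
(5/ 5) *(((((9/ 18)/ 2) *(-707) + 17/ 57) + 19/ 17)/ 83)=-679595/ 321708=-2.11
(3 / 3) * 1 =1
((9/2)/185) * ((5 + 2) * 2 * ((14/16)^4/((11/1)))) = 151263/8335360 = 0.02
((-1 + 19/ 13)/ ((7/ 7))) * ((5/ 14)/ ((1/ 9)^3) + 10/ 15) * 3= 32889/ 91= 361.42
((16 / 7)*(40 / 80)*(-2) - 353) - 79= -3040 / 7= -434.29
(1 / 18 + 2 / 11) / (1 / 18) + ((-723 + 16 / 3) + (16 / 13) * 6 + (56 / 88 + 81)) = -267856 / 429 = -624.37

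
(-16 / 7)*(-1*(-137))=-2192 / 7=-313.14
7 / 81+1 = 88 / 81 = 1.09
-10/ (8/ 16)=-20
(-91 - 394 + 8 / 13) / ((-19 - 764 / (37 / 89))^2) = -8620593 / 61354183813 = -0.00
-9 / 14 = -0.64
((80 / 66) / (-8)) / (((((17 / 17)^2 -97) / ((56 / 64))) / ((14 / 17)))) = 245 / 215424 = 0.00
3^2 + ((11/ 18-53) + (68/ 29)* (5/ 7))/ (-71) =2520215/ 259434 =9.71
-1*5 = -5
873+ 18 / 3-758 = 121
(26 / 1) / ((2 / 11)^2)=786.50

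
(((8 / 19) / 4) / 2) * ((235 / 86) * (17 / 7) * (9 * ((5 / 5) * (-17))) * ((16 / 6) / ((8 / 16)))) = -1629960 / 5719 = -285.01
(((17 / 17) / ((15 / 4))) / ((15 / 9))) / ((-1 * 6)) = -2 / 75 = -0.03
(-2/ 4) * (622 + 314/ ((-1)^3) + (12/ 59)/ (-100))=-454297/ 2950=-154.00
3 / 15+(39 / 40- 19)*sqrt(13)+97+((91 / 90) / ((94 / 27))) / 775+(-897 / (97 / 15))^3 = -2668889.92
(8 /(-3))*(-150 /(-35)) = -80 /7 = -11.43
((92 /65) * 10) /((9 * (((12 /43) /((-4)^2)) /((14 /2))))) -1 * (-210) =295246 /351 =841.16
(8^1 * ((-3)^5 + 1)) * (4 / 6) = -3872 / 3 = -1290.67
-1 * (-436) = 436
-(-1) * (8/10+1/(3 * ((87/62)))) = 1354/1305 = 1.04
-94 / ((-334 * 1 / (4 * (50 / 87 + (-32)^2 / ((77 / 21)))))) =50349032 / 159819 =315.04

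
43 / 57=0.75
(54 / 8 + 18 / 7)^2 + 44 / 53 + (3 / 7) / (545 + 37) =353559141 / 4030544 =87.72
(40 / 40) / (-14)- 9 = -127 / 14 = -9.07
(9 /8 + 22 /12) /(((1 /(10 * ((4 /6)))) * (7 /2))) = 355 /63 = 5.63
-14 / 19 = -0.74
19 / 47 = 0.40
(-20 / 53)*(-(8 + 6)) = 280 / 53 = 5.28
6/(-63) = -2/21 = -0.10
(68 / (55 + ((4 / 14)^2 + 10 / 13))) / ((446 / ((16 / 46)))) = 173264 / 182474433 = 0.00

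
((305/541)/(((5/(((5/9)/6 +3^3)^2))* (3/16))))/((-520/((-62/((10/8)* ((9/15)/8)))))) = 129518008928/230717565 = 561.37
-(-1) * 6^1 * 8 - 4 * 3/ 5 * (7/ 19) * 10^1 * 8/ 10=3888/ 95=40.93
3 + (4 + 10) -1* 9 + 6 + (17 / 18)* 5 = 337 / 18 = 18.72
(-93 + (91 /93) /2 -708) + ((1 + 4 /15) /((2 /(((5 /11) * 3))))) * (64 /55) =-89968387 /112530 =-799.51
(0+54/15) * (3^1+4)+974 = 4996/5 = 999.20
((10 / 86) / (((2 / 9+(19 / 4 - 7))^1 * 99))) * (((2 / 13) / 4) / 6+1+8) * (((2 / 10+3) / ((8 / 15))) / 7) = -14050 / 3142139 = -0.00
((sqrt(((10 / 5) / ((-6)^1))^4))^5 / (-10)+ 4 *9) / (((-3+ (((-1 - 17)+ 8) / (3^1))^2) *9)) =0.49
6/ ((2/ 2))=6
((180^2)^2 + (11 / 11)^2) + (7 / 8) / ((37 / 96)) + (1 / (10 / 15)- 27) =77682238355 / 74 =1049759977.77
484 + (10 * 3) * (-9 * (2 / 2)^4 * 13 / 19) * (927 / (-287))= 5893022 / 5453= 1080.69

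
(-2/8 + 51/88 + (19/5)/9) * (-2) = -2977/1980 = -1.50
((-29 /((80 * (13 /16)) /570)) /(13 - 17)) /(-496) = -1653 /12896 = -0.13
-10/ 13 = -0.77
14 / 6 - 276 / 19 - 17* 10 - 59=-13748 / 57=-241.19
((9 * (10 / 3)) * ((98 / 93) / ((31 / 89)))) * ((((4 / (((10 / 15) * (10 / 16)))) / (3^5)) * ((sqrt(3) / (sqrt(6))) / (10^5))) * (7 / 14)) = 4361 * sqrt(2) / 486506250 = 0.00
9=9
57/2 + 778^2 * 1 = 1210625/2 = 605312.50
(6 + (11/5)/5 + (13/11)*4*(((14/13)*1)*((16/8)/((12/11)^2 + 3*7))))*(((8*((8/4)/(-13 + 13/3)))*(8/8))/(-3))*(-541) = -400846376/174525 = -2296.78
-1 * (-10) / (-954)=-5 / 477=-0.01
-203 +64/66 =-202.03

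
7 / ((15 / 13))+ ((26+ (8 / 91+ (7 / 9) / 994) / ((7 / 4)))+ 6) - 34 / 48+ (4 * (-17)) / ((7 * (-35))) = 613602131 / 16281720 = 37.69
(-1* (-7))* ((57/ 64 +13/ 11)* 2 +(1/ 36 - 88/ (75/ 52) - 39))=-670.88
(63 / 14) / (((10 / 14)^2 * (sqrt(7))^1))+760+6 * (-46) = 63 * sqrt(7) / 50+484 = 487.33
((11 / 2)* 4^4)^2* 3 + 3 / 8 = 5947392.38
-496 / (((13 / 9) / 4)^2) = -642816 / 169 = -3803.64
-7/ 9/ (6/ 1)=-7/ 54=-0.13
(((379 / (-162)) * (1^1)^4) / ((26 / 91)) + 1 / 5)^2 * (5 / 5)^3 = 167469481 / 2624400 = 63.81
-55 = -55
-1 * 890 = -890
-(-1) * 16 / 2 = 8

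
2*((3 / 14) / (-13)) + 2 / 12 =73 / 546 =0.13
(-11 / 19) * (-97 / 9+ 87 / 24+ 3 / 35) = 195899 / 47880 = 4.09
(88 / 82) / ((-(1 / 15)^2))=-9900 / 41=-241.46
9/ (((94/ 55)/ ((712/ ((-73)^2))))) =176220/ 250463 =0.70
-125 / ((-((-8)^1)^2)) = 125 / 64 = 1.95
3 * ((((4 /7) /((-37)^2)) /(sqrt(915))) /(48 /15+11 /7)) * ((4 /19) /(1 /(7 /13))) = 112 * sqrt(915) /3444662741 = 0.00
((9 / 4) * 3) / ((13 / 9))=243 / 52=4.67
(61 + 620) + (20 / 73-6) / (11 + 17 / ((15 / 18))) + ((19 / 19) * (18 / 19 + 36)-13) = 153468924 / 217759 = 704.77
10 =10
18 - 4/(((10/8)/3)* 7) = 582/35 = 16.63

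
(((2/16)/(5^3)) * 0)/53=0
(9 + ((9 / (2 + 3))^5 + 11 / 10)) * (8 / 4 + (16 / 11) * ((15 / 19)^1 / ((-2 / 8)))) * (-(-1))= -49111433 / 653125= -75.19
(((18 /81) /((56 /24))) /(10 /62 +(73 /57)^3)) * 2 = 1913661 /22724611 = 0.08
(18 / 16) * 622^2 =870489 / 2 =435244.50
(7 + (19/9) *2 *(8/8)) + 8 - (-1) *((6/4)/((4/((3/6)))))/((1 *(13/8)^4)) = 4947965/257049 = 19.25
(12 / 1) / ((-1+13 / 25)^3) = -15625 / 144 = -108.51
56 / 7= 8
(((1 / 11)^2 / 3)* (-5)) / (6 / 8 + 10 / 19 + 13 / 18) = -1140 / 165407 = -0.01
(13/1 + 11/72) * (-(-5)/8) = 4735/576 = 8.22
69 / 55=1.25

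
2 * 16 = 32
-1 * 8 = -8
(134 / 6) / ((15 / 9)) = 67 / 5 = 13.40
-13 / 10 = -1.30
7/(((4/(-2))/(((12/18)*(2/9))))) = -14/27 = -0.52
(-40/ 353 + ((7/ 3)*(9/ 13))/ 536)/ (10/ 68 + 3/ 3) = -4612219/ 47964228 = -0.10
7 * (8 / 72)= 7 / 9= 0.78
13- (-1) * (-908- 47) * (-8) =7653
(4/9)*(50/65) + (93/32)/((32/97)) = 1096417/119808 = 9.15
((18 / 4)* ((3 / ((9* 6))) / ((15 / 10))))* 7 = 7 / 6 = 1.17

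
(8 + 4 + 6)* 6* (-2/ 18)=-12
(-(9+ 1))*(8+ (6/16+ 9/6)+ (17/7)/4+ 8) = -5175/28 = -184.82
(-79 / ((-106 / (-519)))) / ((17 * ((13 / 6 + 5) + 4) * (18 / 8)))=-54668 / 60367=-0.91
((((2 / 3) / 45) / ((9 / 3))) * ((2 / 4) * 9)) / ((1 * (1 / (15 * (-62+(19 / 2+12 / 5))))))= -167 / 10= -16.70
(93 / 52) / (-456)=-31 / 7904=-0.00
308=308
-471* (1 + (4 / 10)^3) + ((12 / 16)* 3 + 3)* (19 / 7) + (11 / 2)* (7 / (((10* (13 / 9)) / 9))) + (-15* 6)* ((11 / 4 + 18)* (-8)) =47050557 / 3250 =14477.09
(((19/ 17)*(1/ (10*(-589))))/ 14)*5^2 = -5/ 14756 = -0.00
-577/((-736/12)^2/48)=-15579/2116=-7.36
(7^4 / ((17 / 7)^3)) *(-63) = -51883209 / 4913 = -10560.39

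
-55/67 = -0.82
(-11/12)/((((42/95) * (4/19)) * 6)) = -19855/12096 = -1.64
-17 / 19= -0.89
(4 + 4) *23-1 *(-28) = 212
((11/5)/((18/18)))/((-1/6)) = -66/5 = -13.20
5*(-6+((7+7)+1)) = 45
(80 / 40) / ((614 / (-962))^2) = 462722 / 94249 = 4.91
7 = 7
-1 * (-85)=85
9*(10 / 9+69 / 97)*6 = 9546 / 97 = 98.41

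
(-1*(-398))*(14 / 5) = 5572 / 5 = 1114.40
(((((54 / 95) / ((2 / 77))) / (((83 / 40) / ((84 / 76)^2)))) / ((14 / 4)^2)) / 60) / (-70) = -3564 / 14232425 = -0.00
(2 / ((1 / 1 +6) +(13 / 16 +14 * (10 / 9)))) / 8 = 36 / 3365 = 0.01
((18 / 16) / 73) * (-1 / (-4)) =9 / 2336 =0.00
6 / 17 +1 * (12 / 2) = 108 / 17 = 6.35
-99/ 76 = -1.30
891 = 891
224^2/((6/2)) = 50176/3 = 16725.33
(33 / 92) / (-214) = -33 / 19688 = -0.00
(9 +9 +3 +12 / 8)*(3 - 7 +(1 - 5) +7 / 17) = -5805 / 34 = -170.74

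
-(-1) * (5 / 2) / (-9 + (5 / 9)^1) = -45 / 152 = -0.30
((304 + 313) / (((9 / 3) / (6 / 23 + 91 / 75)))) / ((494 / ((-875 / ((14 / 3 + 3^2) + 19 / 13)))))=-10983217 / 309396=-35.50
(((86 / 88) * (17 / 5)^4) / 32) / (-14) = -0.29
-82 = -82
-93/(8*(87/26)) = -403/116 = -3.47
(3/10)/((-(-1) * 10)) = 3/100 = 0.03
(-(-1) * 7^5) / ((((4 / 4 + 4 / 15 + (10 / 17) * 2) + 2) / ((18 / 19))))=77144130 / 21527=3583.60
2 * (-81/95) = -162/95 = -1.71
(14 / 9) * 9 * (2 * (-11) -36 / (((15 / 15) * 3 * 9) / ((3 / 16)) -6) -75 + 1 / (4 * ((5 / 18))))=-1349.05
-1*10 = -10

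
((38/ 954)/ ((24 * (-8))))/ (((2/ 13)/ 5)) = -1235/ 183168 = -0.01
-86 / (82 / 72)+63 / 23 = -68625 / 943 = -72.77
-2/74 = -1/37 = -0.03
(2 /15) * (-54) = -36 /5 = -7.20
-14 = -14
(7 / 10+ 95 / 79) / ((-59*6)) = -501 / 93220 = -0.01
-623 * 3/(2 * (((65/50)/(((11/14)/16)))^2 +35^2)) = -807675/1664446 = -0.49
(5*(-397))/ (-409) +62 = 27343/ 409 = 66.85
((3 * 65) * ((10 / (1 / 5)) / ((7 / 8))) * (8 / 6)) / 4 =26000 / 7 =3714.29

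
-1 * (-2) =2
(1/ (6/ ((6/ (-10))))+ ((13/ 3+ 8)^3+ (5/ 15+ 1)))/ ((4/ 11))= 5575493/ 1080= 5162.49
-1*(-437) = 437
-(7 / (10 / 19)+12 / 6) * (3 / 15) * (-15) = 45.90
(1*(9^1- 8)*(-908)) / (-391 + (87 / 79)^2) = 2833414 / 1216331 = 2.33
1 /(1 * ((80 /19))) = 19 /80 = 0.24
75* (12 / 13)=900 / 13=69.23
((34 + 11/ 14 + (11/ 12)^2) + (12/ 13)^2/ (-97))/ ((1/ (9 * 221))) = 10005245807/ 141232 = 70842.63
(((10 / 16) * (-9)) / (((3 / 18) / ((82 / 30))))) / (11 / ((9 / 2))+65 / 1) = -3321 / 2428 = -1.37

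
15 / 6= 5 / 2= 2.50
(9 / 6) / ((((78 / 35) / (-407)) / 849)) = -12094005 / 52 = -232577.02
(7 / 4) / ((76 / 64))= 28 / 19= 1.47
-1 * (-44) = 44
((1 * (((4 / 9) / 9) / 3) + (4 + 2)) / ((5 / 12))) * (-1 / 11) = -5848 / 4455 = -1.31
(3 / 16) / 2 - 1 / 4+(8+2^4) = 763 / 32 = 23.84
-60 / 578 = -0.10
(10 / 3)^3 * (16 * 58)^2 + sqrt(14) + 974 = sqrt(14) + 861210298 / 27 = 31896681.45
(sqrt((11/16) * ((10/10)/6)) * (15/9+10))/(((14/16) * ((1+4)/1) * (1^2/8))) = 8 * sqrt(66)/9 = 7.22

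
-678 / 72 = -113 / 12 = -9.42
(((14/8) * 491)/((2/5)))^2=295324225/64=4614441.02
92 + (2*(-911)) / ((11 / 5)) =-8098 / 11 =-736.18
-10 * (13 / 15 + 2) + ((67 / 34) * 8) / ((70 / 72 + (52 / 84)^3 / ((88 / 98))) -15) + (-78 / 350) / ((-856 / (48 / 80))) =-65171519184557 / 2186090571000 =-29.81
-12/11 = -1.09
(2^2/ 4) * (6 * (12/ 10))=36/ 5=7.20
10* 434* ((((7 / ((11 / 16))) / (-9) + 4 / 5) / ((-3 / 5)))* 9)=711760 / 33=21568.48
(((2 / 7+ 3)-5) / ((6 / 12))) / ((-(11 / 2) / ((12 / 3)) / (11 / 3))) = 64 / 7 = 9.14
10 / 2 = 5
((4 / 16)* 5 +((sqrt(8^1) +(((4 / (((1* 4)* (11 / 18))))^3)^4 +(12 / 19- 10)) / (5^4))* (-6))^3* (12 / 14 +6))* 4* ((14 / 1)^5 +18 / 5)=-397927820074443424586997020222154376858656768* sqrt(2) / 6944831046809663291388622267578125- 80728162898647486514751503712137491676569353060563579955802126 / 1811780432647362799385479363475069944118277587890625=-125589562832.22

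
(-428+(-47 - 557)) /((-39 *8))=43 /13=3.31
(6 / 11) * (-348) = -189.82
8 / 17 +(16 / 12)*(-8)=-520 / 51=-10.20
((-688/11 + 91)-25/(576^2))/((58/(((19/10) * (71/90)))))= 140087731937/190505779200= 0.74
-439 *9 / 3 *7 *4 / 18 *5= -30730 / 3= -10243.33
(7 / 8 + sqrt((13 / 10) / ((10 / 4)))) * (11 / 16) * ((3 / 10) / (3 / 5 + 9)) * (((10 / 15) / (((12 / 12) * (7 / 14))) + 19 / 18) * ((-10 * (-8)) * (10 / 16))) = 2365 * sqrt(13) / 4608 + 82775 / 36864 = 4.10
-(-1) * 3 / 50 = 3 / 50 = 0.06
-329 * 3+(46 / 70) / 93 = -3212662 / 3255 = -986.99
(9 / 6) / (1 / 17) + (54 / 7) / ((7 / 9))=3471 / 98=35.42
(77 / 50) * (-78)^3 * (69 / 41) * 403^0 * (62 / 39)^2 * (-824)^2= -2163227606572032 / 1025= -2110465957631.25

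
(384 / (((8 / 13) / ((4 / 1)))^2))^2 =263218176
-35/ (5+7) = -35/ 12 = -2.92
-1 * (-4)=4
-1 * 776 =-776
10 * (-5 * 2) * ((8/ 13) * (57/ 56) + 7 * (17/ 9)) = -1134200/ 819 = -1384.86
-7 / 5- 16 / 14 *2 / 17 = -913 / 595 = -1.53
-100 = -100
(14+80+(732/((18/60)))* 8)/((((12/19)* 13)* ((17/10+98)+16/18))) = 2794995/117689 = 23.75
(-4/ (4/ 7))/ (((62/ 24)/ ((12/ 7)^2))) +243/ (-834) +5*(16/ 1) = 4328119/ 60326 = 71.75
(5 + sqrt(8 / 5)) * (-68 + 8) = -300 - 24 * sqrt(10) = -375.89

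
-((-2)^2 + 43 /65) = -303 /65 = -4.66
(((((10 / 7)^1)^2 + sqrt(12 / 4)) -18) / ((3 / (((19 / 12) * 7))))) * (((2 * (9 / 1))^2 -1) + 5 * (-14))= -1879537 / 126 + 33649 * sqrt(3) / 36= -13298.02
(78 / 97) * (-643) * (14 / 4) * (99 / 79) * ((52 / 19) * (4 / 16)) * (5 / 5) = -225918693 / 145597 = -1551.67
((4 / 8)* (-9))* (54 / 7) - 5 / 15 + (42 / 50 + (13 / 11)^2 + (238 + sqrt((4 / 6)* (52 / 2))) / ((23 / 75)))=756.85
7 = 7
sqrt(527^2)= 527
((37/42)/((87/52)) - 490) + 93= -724357/1827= -396.47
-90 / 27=-10 / 3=-3.33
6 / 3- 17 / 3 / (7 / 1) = 25 / 21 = 1.19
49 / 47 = 1.04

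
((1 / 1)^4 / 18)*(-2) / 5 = -1 / 45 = -0.02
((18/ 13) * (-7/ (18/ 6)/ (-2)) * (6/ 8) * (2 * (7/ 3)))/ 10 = 0.57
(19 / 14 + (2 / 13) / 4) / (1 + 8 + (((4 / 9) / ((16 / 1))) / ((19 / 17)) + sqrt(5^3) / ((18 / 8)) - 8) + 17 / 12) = -7253478 / 39872105 + 6601968 * sqrt(5) / 39872105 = 0.19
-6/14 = -3/7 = -0.43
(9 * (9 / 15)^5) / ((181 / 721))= 1576827 / 565625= 2.79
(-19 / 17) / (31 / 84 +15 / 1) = -1596 / 21947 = -0.07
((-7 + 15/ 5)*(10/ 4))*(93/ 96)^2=-9.38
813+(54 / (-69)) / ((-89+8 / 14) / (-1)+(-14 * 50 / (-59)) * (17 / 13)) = 812.99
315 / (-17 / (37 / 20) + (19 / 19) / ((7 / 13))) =-9065 / 211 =-42.96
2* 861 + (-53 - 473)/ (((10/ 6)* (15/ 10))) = 1511.60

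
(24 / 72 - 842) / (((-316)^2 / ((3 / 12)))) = -2525 / 1198272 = -0.00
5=5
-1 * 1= -1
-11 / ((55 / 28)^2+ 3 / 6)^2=-6761216 / 11675889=-0.58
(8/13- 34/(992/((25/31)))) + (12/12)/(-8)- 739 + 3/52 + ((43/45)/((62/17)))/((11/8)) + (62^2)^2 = 1461965014250627/98944560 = 14775597.71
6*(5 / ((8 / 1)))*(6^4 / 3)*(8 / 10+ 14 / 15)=2808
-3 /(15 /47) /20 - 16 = -1647 /100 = -16.47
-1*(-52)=52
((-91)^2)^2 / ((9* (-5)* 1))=-68574961 / 45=-1523888.02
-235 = -235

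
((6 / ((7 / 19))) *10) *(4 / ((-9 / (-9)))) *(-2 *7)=-9120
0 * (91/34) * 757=0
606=606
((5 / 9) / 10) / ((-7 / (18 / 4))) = -1 / 28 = -0.04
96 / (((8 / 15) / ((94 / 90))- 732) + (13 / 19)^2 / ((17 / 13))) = -27690144 / 210886801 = -0.13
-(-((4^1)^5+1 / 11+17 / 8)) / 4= 90307 / 352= 256.55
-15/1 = -15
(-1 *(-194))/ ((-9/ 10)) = -1940/ 9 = -215.56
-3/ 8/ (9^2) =-1/ 216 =-0.00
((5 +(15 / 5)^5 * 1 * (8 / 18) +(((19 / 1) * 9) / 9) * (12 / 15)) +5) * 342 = 227772 / 5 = 45554.40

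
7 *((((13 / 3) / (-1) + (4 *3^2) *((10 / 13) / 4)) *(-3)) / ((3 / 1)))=-707 / 39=-18.13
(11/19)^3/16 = 1331/109744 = 0.01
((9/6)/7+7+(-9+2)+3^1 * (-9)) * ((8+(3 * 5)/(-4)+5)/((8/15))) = -208125/448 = -464.56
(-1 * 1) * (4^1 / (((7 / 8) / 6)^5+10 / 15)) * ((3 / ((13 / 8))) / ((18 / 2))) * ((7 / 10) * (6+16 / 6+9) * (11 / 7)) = -264090157056 / 11042597735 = -23.92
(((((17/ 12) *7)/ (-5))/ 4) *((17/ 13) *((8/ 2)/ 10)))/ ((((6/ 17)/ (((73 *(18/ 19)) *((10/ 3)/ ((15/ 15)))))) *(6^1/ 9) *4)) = -2510543/ 39520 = -63.53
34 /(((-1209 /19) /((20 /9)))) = -12920 /10881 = -1.19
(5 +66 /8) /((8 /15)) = 795 /32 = 24.84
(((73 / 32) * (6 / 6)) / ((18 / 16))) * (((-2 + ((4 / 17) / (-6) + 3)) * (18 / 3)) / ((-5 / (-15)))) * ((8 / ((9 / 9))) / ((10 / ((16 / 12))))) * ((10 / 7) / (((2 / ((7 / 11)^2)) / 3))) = 200312 / 6171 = 32.46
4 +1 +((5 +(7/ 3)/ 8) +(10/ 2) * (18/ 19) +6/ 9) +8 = 10805/ 456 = 23.70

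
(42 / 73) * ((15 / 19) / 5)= 126 / 1387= 0.09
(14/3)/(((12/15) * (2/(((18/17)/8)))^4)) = 76545/684204032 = 0.00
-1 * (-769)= 769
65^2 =4225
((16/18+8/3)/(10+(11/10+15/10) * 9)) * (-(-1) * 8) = 1280/1503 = 0.85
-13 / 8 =-1.62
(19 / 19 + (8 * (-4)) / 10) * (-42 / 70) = 33 / 25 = 1.32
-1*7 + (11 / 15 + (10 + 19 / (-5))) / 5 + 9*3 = 21.39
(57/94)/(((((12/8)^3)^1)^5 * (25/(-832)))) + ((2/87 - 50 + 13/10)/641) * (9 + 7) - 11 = -1280917973992393/104469967620675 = -12.26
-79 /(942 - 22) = -79 /920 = -0.09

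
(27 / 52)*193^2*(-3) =-3017169 / 52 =-58022.48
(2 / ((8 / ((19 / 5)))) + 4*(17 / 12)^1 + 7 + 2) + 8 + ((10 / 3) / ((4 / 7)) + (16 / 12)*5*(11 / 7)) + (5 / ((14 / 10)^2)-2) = 119003 / 2940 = 40.48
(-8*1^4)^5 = -32768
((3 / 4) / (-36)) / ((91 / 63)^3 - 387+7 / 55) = 13365 / 246253232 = 0.00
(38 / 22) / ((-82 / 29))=-551 / 902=-0.61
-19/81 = -0.23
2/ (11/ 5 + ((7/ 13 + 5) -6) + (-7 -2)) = -65/ 236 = -0.28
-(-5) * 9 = 45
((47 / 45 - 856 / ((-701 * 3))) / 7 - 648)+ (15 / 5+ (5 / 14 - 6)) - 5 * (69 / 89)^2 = -2285834755501 / 3498151230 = -653.44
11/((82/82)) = 11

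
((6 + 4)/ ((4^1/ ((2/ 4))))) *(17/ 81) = 85/ 324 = 0.26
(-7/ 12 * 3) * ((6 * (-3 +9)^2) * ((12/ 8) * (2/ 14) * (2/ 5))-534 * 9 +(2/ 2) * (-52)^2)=36461/ 10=3646.10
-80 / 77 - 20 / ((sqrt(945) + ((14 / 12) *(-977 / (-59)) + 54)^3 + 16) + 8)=-24461905330580535441520040240 / 23543434084695949985169886277 + 118078498653269760 *sqrt(105) / 305758884216830519287920601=-1.04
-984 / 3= -328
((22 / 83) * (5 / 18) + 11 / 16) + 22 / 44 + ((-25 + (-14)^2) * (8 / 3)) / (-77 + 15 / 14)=-60278969 / 12704976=-4.74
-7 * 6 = -42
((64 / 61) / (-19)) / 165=-64 / 191235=-0.00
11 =11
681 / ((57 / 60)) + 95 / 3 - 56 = 39473 / 57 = 692.51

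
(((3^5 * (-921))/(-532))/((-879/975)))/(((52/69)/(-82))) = 15828467175/311752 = 50772.62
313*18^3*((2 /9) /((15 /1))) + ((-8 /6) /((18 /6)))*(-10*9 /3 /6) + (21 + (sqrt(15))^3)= 15*sqrt(15) + 1217989 /45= 27124.52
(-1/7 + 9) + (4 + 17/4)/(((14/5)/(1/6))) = 1047/112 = 9.35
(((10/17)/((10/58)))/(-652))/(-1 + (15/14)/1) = -203/2771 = -0.07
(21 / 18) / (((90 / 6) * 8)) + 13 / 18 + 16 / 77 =52099 / 55440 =0.94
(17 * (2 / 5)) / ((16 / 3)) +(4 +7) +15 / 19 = 9929 / 760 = 13.06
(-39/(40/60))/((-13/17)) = 76.50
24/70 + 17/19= 823/665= 1.24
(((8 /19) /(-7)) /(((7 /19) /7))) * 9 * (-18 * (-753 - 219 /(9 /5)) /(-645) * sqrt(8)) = 755712 * sqrt(2) /1505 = 710.13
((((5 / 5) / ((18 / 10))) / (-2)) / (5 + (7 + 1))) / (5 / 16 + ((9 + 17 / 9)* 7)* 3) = -40 / 428649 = -0.00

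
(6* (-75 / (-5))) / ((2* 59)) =45 / 59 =0.76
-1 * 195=-195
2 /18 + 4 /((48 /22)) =35 /18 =1.94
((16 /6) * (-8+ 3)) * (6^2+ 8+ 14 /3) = -5840 /9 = -648.89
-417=-417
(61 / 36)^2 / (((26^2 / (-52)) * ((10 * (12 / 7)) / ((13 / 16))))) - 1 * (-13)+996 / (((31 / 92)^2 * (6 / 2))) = 7023360189953 / 2391275520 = 2937.08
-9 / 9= -1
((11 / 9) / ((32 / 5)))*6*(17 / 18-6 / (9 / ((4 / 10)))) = 671 / 864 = 0.78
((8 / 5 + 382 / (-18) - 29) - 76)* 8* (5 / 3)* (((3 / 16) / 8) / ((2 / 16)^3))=-179456 / 9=-19939.56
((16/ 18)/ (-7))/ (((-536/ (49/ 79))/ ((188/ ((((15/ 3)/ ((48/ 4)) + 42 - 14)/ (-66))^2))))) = 758016/ 5086573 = 0.15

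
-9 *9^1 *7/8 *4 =-567/2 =-283.50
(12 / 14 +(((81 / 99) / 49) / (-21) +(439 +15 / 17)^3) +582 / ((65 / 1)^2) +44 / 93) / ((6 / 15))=619944565070505647549 / 2913420840330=212789225.81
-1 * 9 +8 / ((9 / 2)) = -65 / 9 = -7.22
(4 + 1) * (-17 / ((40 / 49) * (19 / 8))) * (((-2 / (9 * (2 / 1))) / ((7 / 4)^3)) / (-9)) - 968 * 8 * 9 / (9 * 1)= -83427200 / 10773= -7744.10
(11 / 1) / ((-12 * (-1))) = 11 / 12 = 0.92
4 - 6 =-2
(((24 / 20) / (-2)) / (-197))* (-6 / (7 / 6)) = -108 / 6895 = -0.02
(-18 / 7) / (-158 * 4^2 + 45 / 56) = 0.00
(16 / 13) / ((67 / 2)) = 32 / 871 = 0.04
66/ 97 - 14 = -1292/ 97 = -13.32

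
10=10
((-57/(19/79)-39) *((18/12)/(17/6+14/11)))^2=746600976/73441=10166.00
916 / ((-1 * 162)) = -458 / 81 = -5.65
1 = 1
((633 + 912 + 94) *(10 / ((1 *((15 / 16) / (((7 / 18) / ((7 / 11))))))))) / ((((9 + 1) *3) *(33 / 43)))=563816 / 1215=464.05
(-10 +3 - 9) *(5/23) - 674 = -15582/23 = -677.48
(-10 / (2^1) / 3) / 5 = -1 / 3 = -0.33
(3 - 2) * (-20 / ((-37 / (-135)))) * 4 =-10800 / 37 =-291.89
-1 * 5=-5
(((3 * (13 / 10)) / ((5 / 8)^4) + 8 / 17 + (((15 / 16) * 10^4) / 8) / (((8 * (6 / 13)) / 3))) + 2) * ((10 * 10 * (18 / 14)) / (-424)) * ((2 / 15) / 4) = -19995632541 / 2018240000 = -9.91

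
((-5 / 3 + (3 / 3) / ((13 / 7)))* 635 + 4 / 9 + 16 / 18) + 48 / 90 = -139336 / 195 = -714.54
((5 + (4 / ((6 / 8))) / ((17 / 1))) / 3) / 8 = 271 / 1224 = 0.22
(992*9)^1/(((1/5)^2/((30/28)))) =1674000/7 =239142.86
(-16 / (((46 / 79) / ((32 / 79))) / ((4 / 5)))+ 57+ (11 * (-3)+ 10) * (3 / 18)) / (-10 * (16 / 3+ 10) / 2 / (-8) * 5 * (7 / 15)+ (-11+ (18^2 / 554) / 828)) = 50759142 / 13029505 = 3.90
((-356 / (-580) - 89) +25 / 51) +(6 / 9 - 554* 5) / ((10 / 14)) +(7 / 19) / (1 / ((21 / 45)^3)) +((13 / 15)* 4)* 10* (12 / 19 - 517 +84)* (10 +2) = -5811538639532 / 31613625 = -183830.19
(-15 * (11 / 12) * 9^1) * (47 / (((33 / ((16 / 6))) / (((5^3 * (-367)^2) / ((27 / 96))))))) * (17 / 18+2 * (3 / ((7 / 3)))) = -56087193380000 / 567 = -98919212310.41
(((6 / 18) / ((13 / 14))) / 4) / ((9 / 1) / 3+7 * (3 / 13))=7 / 360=0.02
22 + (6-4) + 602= 626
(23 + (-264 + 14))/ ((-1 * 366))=227/ 366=0.62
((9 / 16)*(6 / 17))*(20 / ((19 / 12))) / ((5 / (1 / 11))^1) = 162 / 3553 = 0.05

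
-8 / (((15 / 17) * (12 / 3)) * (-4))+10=317 / 30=10.57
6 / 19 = 0.32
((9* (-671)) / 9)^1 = -671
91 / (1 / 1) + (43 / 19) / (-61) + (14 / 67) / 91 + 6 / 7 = 648855482 / 7066423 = 91.82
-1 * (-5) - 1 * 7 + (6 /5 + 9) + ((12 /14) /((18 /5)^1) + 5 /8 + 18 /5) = 10637 /840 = 12.66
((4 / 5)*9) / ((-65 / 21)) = -756 / 325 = -2.33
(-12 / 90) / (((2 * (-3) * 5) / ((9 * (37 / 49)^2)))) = 1369 / 60025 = 0.02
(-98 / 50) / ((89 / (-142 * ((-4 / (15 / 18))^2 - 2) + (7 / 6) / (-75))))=65878687 / 1001250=65.80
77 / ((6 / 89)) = 6853 / 6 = 1142.17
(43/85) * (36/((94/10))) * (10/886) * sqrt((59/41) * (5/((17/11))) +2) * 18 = 139320 * sqrt(3233383)/246708029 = 1.02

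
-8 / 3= -2.67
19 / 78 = 0.24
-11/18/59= -11/1062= -0.01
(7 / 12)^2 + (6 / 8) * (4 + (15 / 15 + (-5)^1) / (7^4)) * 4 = 4264849 / 345744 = 12.34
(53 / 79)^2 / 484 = 2809 / 3020644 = 0.00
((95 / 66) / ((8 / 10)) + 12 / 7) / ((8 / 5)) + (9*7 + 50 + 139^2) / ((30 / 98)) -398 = 4663509013 / 73920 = 63088.60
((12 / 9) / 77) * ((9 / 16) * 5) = 15 / 308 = 0.05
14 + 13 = 27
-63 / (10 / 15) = -189 / 2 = -94.50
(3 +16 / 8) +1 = 6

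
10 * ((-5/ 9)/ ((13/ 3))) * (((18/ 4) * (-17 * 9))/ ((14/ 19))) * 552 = 60174900/ 91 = 661262.64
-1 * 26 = -26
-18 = -18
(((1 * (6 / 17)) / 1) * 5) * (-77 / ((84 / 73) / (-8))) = 16060 / 17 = 944.71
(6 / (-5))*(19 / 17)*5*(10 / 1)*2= -2280 / 17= -134.12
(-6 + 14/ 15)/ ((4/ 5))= -19/ 3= -6.33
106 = 106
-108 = -108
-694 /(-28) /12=347 /168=2.07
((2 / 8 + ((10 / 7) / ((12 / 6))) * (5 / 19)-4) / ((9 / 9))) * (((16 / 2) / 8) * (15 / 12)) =-9475 / 2128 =-4.45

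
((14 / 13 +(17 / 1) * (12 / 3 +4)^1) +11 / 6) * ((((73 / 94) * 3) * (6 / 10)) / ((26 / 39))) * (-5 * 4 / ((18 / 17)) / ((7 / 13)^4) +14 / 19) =-1818197998408 / 27873209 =-65231.03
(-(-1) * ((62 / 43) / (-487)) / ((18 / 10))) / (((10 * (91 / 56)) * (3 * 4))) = -62 / 7350291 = -0.00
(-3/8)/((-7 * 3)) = 1/56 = 0.02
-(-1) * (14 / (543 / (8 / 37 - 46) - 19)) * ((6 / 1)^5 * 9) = -1659740544 / 52277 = -31748.96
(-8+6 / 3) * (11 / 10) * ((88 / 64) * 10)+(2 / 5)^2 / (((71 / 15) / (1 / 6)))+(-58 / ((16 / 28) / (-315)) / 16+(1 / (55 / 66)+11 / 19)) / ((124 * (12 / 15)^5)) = -1137944854539 / 27406499840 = -41.52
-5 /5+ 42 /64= -11 /32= -0.34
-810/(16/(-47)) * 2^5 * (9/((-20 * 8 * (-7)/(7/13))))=34263/104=329.45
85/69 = 1.23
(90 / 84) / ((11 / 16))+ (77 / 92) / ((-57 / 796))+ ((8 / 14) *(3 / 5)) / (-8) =-10268773 / 1009470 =-10.17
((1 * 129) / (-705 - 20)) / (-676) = 129 / 490100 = 0.00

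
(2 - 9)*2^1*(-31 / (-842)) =-217 / 421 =-0.52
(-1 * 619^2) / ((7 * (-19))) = 383161 / 133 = 2880.91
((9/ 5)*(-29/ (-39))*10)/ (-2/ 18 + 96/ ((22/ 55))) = 0.06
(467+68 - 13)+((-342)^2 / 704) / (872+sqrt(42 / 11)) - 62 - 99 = 6042126673 / 16728364 - 29241 * sqrt(462) / 1472096032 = 361.19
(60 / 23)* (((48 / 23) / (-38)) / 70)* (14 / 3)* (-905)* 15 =1303200 / 10051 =129.66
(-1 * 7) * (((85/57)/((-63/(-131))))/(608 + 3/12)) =-44540/1248129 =-0.04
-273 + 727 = 454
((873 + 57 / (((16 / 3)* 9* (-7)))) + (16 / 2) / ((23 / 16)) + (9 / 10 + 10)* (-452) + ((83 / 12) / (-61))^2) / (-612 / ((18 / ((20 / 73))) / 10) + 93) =31868632126967 / 1186180380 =26866.60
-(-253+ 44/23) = 5775/23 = 251.09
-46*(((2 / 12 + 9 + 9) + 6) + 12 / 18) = -1142.33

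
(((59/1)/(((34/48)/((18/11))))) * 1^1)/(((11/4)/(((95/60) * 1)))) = 161424/2057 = 78.48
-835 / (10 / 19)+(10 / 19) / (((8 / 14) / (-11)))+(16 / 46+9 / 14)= -9762131 / 6118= -1595.64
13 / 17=0.76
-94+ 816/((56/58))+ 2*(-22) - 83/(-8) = 40181/56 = 717.52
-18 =-18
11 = 11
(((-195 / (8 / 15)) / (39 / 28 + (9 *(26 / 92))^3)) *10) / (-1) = 63876750 / 311803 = 204.86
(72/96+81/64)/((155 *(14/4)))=129/34720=0.00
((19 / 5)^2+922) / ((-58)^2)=0.28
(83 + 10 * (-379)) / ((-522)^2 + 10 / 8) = -14828 / 1089941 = -0.01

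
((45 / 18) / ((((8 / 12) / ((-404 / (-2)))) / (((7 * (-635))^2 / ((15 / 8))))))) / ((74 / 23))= 91795784150 / 37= 2480967139.19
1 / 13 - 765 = -9944 / 13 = -764.92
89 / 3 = 29.67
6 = 6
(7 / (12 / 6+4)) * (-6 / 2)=-7 / 2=-3.50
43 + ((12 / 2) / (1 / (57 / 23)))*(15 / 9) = 1559 / 23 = 67.78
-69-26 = -95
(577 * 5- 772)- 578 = 1535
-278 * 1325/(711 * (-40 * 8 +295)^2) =-14734/17775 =-0.83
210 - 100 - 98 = 12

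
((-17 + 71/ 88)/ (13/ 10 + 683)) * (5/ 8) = -11875/ 802912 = -0.01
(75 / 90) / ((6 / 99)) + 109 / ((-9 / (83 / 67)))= -1.25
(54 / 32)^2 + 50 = 13529 / 256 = 52.85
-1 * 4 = -4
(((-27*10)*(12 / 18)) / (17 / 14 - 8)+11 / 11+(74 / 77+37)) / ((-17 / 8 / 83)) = -63616512 / 24871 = -2557.86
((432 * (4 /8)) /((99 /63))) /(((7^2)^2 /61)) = 3.49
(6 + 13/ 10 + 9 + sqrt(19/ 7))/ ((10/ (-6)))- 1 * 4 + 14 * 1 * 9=5611/ 50- 3 * sqrt(133)/ 35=111.23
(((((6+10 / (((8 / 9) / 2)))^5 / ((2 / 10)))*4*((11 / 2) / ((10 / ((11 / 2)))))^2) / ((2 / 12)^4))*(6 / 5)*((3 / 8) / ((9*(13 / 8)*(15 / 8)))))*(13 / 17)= 55965431053.29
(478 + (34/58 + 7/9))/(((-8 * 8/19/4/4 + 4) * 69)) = 1188583/648324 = 1.83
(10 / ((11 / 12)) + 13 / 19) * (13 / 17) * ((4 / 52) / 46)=2423 / 163438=0.01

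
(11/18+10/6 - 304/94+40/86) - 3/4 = -90301/72756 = -1.24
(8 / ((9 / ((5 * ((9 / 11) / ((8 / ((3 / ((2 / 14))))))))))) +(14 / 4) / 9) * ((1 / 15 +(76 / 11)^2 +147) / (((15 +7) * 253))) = 347732161 / 1000126710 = 0.35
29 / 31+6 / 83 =1.01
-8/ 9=-0.89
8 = 8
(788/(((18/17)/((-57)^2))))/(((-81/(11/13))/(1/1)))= -26597758/1053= -25259.03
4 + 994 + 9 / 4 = 4001 / 4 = 1000.25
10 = 10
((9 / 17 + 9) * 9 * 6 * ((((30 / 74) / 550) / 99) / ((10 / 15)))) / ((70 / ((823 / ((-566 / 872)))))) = -392378418 / 3769298225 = -0.10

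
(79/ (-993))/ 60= -79/ 59580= -0.00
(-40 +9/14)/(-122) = 0.32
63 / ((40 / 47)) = 74.02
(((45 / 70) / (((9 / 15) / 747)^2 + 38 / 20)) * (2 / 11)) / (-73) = -27900450 / 33108235237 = -0.00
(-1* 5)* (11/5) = -11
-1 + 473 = 472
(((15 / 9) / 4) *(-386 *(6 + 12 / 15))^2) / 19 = 43059844 / 285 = 151087.17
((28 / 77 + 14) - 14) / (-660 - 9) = -4 / 7359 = -0.00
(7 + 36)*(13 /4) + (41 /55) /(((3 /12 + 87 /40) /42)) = 152.66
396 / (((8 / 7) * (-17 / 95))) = -65835 / 34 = -1936.32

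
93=93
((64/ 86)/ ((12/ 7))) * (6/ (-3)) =-112/ 129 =-0.87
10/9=1.11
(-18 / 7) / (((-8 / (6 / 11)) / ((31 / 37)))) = 837 / 5698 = 0.15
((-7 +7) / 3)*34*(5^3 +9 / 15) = 0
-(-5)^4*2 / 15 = -250 / 3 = -83.33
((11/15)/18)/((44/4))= 1/270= 0.00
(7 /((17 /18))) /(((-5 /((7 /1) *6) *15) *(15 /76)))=-44688 /2125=-21.03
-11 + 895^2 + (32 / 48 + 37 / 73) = 801015.17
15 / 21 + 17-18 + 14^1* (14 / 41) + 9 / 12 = 6021 / 1148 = 5.24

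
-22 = -22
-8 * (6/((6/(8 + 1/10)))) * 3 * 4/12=-324/5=-64.80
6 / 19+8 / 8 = 25 / 19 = 1.32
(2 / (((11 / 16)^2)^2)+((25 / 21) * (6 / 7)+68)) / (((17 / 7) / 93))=5202270270 / 1742279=2985.90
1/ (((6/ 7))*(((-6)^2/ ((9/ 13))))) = 7/ 312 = 0.02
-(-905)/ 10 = 181/ 2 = 90.50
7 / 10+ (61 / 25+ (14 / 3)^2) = 24.92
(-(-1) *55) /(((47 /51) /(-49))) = -137445 /47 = -2924.36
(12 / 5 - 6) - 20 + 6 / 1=-88 / 5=-17.60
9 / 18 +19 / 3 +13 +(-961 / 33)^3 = -1773581861 / 71874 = -24676.26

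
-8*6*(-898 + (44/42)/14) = 2111920/49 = 43100.41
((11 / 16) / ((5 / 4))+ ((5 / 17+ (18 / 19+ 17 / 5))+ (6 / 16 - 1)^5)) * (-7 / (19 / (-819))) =1546122616857 / 1005486080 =1537.69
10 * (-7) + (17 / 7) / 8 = -3903 / 56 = -69.70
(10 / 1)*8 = 80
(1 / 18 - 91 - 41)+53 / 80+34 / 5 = -89627 / 720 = -124.48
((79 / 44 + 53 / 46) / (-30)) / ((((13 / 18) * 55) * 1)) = -8949 / 3617900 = -0.00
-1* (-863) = 863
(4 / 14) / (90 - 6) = 1 / 294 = 0.00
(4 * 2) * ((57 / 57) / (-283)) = -8 / 283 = -0.03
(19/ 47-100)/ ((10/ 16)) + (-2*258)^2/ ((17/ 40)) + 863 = 2505617469/ 3995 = 627188.35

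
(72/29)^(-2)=0.16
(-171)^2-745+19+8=28523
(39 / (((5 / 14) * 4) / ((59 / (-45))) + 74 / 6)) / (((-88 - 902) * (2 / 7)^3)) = -1841567 / 12259280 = -0.15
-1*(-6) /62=3 /31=0.10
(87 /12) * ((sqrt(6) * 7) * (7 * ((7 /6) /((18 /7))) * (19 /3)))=1322951 * sqrt(6) /1296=2500.43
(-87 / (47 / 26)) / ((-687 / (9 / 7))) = 6786 / 75341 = 0.09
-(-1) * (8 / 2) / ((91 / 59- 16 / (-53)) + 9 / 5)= 31270 / 28489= 1.10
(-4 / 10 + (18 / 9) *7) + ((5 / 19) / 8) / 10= 20677 / 1520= 13.60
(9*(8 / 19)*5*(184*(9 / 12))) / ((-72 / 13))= -8970 / 19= -472.11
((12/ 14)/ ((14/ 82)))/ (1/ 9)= 2214/ 49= 45.18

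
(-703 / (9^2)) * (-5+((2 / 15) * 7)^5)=2291112853 / 61509375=37.25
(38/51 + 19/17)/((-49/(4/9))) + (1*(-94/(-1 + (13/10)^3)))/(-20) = 1670680/427329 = 3.91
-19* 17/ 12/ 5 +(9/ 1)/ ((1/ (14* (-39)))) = -295163/ 60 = -4919.38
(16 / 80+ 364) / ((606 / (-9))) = -5463 / 1010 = -5.41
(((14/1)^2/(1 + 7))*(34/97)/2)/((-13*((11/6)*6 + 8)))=-833/47918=-0.02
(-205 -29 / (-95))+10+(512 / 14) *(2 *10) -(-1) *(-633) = -64017 / 665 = -96.27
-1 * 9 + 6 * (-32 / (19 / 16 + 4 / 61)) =-198399 / 1223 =-162.22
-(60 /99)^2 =-400 /1089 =-0.37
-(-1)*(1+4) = 5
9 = 9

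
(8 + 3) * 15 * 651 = 107415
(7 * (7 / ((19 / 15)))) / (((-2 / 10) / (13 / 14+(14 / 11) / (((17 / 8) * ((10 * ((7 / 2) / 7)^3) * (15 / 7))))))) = -1583603 / 7106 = -222.85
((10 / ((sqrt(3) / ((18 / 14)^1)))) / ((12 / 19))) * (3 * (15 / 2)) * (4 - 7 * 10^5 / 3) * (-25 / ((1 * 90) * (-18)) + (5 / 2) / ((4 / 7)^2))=-1652912288875 * sqrt(3) / 6048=-473367735.58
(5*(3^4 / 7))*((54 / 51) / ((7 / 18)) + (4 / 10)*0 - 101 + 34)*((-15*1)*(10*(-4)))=-1858707000 / 833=-2231340.94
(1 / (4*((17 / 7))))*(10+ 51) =427 / 68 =6.28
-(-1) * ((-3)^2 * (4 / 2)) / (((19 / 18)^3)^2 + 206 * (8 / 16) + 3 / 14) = 4285540224 / 24903153007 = 0.17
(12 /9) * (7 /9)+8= 244 /27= 9.04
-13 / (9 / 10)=-130 / 9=-14.44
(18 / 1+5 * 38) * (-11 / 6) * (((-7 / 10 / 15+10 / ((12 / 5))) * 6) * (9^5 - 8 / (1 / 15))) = -13887443856 / 25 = -555497754.24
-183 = -183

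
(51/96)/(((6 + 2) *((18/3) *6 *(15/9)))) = 17/15360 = 0.00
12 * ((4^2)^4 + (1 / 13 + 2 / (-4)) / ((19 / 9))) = 786429.60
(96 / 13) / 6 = 16 / 13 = 1.23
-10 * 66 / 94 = -330 / 47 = -7.02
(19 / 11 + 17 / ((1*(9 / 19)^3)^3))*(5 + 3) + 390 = 484461717689522 / 4261625379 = 113680.03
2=2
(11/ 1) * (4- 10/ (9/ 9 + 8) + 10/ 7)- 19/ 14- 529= -60841/ 126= -482.87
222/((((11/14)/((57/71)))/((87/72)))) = 428127/1562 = 274.09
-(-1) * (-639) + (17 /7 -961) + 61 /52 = -581089 /364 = -1596.40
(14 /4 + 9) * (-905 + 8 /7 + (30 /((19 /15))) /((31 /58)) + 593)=-13737050 /4123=-3331.81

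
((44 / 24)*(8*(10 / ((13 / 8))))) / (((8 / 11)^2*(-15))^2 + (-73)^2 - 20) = 51536320 / 3067376091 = 0.02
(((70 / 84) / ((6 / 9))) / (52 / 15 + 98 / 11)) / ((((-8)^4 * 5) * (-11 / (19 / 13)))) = -285 / 434929664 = -0.00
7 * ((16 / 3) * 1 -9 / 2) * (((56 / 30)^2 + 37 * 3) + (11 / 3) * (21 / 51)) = 1552873 / 2295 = 676.63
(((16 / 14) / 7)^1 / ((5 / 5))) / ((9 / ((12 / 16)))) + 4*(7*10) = 41162 / 147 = 280.01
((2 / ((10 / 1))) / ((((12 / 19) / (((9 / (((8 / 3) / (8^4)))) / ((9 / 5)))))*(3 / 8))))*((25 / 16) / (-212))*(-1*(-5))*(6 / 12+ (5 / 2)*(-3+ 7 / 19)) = 77000 / 53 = 1452.83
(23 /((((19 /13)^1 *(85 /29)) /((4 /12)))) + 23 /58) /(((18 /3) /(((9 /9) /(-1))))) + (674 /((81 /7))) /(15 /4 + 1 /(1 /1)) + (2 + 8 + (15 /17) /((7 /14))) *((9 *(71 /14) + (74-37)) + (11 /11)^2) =105789643201 /106221780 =995.93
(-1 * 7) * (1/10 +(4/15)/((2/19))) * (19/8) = -10507/240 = -43.78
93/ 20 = 4.65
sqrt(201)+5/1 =5+sqrt(201) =19.18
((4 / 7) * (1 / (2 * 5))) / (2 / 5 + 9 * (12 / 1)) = 1 / 1897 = 0.00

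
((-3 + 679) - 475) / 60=67 / 20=3.35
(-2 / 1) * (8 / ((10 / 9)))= -72 / 5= -14.40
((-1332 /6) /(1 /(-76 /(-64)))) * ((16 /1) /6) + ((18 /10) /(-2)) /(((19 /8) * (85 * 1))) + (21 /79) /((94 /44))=-21074082943 /29982475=-702.88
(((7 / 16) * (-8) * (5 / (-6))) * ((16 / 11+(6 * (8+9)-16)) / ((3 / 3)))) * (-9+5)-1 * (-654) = -12088 / 33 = -366.30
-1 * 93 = -93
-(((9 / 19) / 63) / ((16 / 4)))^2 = -1 / 283024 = -0.00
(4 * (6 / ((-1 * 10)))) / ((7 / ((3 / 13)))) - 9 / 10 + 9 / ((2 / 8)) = 31869 / 910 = 35.02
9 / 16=0.56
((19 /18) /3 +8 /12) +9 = 541 /54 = 10.02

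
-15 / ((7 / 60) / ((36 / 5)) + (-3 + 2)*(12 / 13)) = 84240 / 5093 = 16.54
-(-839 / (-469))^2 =-703921 / 219961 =-3.20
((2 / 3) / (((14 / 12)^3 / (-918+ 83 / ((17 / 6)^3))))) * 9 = -5821898976 / 1685159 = -3454.81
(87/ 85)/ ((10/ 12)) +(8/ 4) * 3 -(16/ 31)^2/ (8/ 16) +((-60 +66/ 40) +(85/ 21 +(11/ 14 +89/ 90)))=-673886363/ 14703300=-45.83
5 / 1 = 5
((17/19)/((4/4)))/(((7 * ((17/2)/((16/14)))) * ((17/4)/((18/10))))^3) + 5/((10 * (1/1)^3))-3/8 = 396732824782183/3173850367667000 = 0.13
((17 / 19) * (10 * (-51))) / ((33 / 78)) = -225420 / 209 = -1078.56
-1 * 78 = -78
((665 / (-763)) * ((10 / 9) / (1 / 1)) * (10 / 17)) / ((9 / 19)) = -1.20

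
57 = 57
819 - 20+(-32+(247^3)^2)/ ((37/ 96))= 21799822255104475/ 37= 589184385273093.92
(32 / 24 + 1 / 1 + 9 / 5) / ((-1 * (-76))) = 31 / 570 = 0.05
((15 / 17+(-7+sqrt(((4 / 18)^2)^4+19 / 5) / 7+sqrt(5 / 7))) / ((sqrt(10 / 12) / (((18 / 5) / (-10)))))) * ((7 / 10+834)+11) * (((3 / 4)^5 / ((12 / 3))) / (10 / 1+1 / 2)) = -6165153 * sqrt(42) / 25088000 - 2819 * sqrt(4907333874) / 376320000+80146989 * sqrt(30) / 38080000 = 9.41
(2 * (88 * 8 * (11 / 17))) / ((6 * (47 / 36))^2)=557568 / 37553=14.85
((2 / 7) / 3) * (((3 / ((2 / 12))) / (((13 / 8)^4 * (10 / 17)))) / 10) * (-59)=-12324864 / 4998175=-2.47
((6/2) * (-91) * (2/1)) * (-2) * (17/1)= 18564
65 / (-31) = -65 / 31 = -2.10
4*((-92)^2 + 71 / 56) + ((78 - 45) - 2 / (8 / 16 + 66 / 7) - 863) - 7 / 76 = 2442559963 / 73948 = 33030.78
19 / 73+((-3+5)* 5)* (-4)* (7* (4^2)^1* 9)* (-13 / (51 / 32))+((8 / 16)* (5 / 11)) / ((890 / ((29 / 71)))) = 113479348854737 / 345042676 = 328884.97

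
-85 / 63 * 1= -85 / 63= -1.35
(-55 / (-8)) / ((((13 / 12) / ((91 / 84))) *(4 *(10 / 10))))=55 / 32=1.72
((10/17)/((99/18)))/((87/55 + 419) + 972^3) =25/214659747031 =0.00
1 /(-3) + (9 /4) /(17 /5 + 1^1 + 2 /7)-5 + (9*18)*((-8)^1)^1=-2560079 /1968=-1300.85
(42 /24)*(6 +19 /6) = 385 /24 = 16.04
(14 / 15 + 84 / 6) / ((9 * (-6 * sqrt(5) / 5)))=-112 * sqrt(5) / 405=-0.62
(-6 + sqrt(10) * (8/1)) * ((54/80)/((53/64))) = -1296/265 + 1728 * sqrt(10)/265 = 15.73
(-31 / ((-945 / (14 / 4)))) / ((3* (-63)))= -31 / 51030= -0.00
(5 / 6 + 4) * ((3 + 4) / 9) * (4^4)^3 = 1702887424 / 27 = 63069904.59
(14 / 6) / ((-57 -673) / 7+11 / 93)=-1519 / 67813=-0.02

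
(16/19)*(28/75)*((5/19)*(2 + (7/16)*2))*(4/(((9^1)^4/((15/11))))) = 5152/26053731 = 0.00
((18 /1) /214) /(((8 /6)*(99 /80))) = 60 /1177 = 0.05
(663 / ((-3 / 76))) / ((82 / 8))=-67184 / 41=-1638.63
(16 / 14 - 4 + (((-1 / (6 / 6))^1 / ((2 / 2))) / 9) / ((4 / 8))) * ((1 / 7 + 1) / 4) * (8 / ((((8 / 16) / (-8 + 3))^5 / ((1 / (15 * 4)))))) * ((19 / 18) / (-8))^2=21885625 / 107163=204.23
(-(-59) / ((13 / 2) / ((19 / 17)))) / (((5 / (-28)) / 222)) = -13936272 / 1105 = -12612.01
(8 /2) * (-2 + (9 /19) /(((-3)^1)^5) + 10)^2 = 67338436 /263169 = 255.88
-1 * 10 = -10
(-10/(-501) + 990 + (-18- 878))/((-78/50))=-1177600/19539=-60.27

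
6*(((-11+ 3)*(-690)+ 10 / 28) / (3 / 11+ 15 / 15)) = 26024.54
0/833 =0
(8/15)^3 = 512/3375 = 0.15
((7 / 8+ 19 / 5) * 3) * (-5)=-561 / 8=-70.12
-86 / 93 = -0.92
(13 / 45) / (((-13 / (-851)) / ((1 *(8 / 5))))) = 6808 / 225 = 30.26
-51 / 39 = -17 / 13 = -1.31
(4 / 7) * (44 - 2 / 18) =1580 / 63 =25.08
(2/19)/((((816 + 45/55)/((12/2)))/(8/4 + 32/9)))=440/102429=0.00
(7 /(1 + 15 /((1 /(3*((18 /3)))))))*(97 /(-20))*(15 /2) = -2037 /2168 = -0.94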